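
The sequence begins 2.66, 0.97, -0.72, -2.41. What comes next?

Differences: 0.97 - 2.66 = -1.69
This is an arithmetic sequence with common difference d = -1.69.
Next term = -2.41 + -1.69 = -4.1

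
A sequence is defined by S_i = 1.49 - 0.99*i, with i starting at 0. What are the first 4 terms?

This is an arithmetic sequence.
i=0: S_0 = 1.49 + -0.99*0 = 1.49
i=1: S_1 = 1.49 + -0.99*1 = 0.5
i=2: S_2 = 1.49 + -0.99*2 = -0.49
i=3: S_3 = 1.49 + -0.99*3 = -1.48
The first 4 terms are: [1.49, 0.5, -0.49, -1.48]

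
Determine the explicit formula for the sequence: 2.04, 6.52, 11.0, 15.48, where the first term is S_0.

Check differences: 6.52 - 2.04 = 4.48
11.0 - 6.52 = 4.48
Common difference d = 4.48.
First term a = 2.04.
Formula: S_i = 2.04 + 4.48*i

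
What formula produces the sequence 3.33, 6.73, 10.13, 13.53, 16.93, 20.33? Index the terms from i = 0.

Check differences: 6.73 - 3.33 = 3.4
10.13 - 6.73 = 3.4
Common difference d = 3.4.
First term a = 3.33.
Formula: S_i = 3.33 + 3.40*i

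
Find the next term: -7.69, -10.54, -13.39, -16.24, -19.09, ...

Differences: -10.54 - -7.69 = -2.85
This is an arithmetic sequence with common difference d = -2.85.
Next term = -19.09 + -2.85 = -21.94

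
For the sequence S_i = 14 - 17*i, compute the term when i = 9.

S_9 = 14 + -17*9 = 14 + -153 = -139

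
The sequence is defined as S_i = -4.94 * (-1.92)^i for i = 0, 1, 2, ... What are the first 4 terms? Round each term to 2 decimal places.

This is a geometric sequence.
i=0: S_0 = -4.94 * (-1.92)^0 = -4.94
i=1: S_1 = -4.94 * (-1.92)^1 ≈ 9.48
i=2: S_2 = -4.94 * (-1.92)^2 ≈ -18.21
i=3: S_3 = -4.94 * (-1.92)^3 ≈ 34.96
The first 4 terms are: [-4.94, 9.48, -18.21, 34.96]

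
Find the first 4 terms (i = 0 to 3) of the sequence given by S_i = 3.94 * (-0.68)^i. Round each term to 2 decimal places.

This is a geometric sequence.
i=0: S_0 = 3.94 * (-0.68)^0 = 3.94
i=1: S_1 = 3.94 * (-0.68)^1 ≈ -2.68
i=2: S_2 = 3.94 * (-0.68)^2 ≈ 1.82
i=3: S_3 = 3.94 * (-0.68)^3 ≈ -1.24
The first 4 terms are: [3.94, -2.68, 1.82, -1.24]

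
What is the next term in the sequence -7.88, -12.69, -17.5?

Differences: -12.69 - -7.88 = -4.81
This is an arithmetic sequence with common difference d = -4.81.
Next term = -17.5 + -4.81 = -22.31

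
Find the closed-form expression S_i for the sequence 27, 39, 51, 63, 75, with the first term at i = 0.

Check differences: 39 - 27 = 12
51 - 39 = 12
Common difference d = 12.
First term a = 27.
Formula: S_i = 27 + 12*i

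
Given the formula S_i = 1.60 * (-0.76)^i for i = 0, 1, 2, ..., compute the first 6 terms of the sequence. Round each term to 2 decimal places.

This is a geometric sequence.
i=0: S_0 = 1.6 * (-0.76)^0 = 1.6
i=1: S_1 = 1.6 * (-0.76)^1 ≈ -1.22
i=2: S_2 = 1.6 * (-0.76)^2 ≈ 0.92
i=3: S_3 = 1.6 * (-0.76)^3 ≈ -0.7
i=4: S_4 = 1.6 * (-0.76)^4 ≈ 0.53
i=5: S_5 = 1.6 * (-0.76)^5 ≈ -0.41
The first 6 terms are: [1.6, -1.22, 0.92, -0.7, 0.53, -0.41]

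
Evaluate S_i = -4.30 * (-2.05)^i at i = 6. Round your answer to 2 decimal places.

S_6 = -4.3 * (-2.05)^6 ≈ -4.3 * 74.2204 ≈ -319.15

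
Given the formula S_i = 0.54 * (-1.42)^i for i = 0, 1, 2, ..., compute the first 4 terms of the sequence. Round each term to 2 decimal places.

This is a geometric sequence.
i=0: S_0 = 0.54 * (-1.42)^0 = 0.54
i=1: S_1 = 0.54 * (-1.42)^1 ≈ -0.77
i=2: S_2 = 0.54 * (-1.42)^2 ≈ 1.09
i=3: S_3 = 0.54 * (-1.42)^3 ≈ -1.55
The first 4 terms are: [0.54, -0.77, 1.09, -1.55]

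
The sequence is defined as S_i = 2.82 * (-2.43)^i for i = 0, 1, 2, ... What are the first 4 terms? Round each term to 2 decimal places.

This is a geometric sequence.
i=0: S_0 = 2.82 * (-2.43)^0 = 2.82
i=1: S_1 = 2.82 * (-2.43)^1 ≈ -6.85
i=2: S_2 = 2.82 * (-2.43)^2 ≈ 16.65
i=3: S_3 = 2.82 * (-2.43)^3 ≈ -40.46
The first 4 terms are: [2.82, -6.85, 16.65, -40.46]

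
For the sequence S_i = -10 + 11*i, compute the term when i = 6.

S_6 = -10 + 11*6 = -10 + 66 = 56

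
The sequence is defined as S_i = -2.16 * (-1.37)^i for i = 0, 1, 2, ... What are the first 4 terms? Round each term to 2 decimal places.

This is a geometric sequence.
i=0: S_0 = -2.16 * (-1.37)^0 = -2.16
i=1: S_1 = -2.16 * (-1.37)^1 ≈ 2.96
i=2: S_2 = -2.16 * (-1.37)^2 ≈ -4.05
i=3: S_3 = -2.16 * (-1.37)^3 ≈ 5.55
The first 4 terms are: [-2.16, 2.96, -4.05, 5.55]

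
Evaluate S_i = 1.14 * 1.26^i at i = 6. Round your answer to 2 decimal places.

S_6 = 1.14 * 1.26^6 ≈ 1.14 * 4.0015 ≈ 4.56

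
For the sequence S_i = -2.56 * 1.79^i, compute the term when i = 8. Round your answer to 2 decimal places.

S_8 = -2.56 * 1.79^8 ≈ -2.56 * 105.396 ≈ -269.81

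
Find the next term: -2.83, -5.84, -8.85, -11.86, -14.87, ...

Differences: -5.84 - -2.83 = -3.01
This is an arithmetic sequence with common difference d = -3.01.
Next term = -14.87 + -3.01 = -17.88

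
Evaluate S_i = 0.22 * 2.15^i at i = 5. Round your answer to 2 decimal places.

S_5 = 0.22 * 2.15^5 ≈ 0.22 * 45.9401 ≈ 10.11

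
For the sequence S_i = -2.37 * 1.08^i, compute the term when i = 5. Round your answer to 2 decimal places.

S_5 = -2.37 * 1.08^5 ≈ -2.37 * 1.4693 ≈ -3.48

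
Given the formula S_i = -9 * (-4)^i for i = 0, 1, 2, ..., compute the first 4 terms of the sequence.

This is a geometric sequence.
i=0: S_0 = -9 * (-4)^0 = -9
i=1: S_1 = -9 * (-4)^1 = 36
i=2: S_2 = -9 * (-4)^2 = -144
i=3: S_3 = -9 * (-4)^3 = 576
The first 4 terms are: [-9, 36, -144, 576]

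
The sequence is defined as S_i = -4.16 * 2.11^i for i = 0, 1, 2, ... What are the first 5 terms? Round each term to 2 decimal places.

This is a geometric sequence.
i=0: S_0 = -4.16 * 2.11^0 = -4.16
i=1: S_1 = -4.16 * 2.11^1 ≈ -8.78
i=2: S_2 = -4.16 * 2.11^2 ≈ -18.52
i=3: S_3 = -4.16 * 2.11^3 ≈ -39.08
i=4: S_4 = -4.16 * 2.11^4 ≈ -82.46
The first 5 terms are: [-4.16, -8.78, -18.52, -39.08, -82.46]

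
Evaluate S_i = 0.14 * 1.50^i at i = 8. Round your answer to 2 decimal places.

S_8 = 0.14 * 1.5^8 ≈ 0.14 * 25.6289 ≈ 3.59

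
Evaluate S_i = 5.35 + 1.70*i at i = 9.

S_9 = 5.35 + 1.7*9 = 5.35 + 15.3 = 20.65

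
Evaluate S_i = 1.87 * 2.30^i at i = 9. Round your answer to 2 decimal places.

S_9 = 1.87 * 2.3^9 ≈ 1.87 * 1801.1527 ≈ 3368.16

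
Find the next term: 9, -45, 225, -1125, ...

Ratios: -45 / 9 = -5.0
This is a geometric sequence with common ratio r = -5.
Next term = -1125 * -5 = 5625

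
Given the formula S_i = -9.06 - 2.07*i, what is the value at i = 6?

S_6 = -9.06 + -2.07*6 = -9.06 + -12.42 = -21.48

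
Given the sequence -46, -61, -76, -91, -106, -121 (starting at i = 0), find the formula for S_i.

Check differences: -61 - -46 = -15
-76 - -61 = -15
Common difference d = -15.
First term a = -46.
Formula: S_i = -46 - 15*i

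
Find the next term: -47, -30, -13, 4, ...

Differences: -30 - -47 = 17
This is an arithmetic sequence with common difference d = 17.
Next term = 4 + 17 = 21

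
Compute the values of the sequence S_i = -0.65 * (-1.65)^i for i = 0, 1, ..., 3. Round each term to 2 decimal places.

This is a geometric sequence.
i=0: S_0 = -0.65 * (-1.65)^0 = -0.65
i=1: S_1 = -0.65 * (-1.65)^1 ≈ 1.07
i=2: S_2 = -0.65 * (-1.65)^2 ≈ -1.77
i=3: S_3 = -0.65 * (-1.65)^3 ≈ 2.92
The first 4 terms are: [-0.65, 1.07, -1.77, 2.92]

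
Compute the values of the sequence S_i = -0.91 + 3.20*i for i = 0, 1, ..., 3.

This is an arithmetic sequence.
i=0: S_0 = -0.91 + 3.2*0 = -0.91
i=1: S_1 = -0.91 + 3.2*1 = 2.29
i=2: S_2 = -0.91 + 3.2*2 = 5.49
i=3: S_3 = -0.91 + 3.2*3 = 8.69
The first 4 terms are: [-0.91, 2.29, 5.49, 8.69]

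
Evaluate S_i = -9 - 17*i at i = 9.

S_9 = -9 + -17*9 = -9 + -153 = -162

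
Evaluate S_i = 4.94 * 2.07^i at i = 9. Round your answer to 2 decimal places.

S_9 = 4.94 * 2.07^9 ≈ 4.94 * 697.8034 ≈ 3447.15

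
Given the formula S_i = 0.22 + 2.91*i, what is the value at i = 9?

S_9 = 0.22 + 2.91*9 = 0.22 + 26.19 = 26.41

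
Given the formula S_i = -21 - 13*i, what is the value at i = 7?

S_7 = -21 + -13*7 = -21 + -91 = -112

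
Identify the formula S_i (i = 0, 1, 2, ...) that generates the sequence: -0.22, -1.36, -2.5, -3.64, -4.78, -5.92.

Check differences: -1.36 - -0.22 = -1.14
-2.5 - -1.36 = -1.14
Common difference d = -1.14.
First term a = -0.22.
Formula: S_i = -0.22 - 1.14*i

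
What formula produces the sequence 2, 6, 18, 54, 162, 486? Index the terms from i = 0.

Check ratios: 6 / 2 = 3.0
Common ratio r = 3.
First term a = 2.
Formula: S_i = 2 * 3^i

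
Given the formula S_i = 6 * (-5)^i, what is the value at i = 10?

S_10 = 6 * (-5)^10 = 6 * 9765625 = 58593750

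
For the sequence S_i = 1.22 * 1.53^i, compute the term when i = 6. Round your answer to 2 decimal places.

S_6 = 1.22 * 1.53^6 ≈ 1.22 * 12.8277 ≈ 15.65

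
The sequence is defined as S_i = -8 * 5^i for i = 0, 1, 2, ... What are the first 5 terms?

This is a geometric sequence.
i=0: S_0 = -8 * 5^0 = -8
i=1: S_1 = -8 * 5^1 = -40
i=2: S_2 = -8 * 5^2 = -200
i=3: S_3 = -8 * 5^3 = -1000
i=4: S_4 = -8 * 5^4 = -5000
The first 5 terms are: [-8, -40, -200, -1000, -5000]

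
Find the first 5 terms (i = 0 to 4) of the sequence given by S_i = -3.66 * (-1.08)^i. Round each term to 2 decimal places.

This is a geometric sequence.
i=0: S_0 = -3.66 * (-1.08)^0 = -3.66
i=1: S_1 = -3.66 * (-1.08)^1 ≈ 3.95
i=2: S_2 = -3.66 * (-1.08)^2 ≈ -4.27
i=3: S_3 = -3.66 * (-1.08)^3 ≈ 4.61
i=4: S_4 = -3.66 * (-1.08)^4 ≈ -4.98
The first 5 terms are: [-3.66, 3.95, -4.27, 4.61, -4.98]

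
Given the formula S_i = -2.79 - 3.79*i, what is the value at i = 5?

S_5 = -2.79 + -3.79*5 = -2.79 + -18.95 = -21.74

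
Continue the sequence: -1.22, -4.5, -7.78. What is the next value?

Differences: -4.5 - -1.22 = -3.28
This is an arithmetic sequence with common difference d = -3.28.
Next term = -7.78 + -3.28 = -11.06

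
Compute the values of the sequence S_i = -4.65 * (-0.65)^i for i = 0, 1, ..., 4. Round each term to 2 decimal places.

This is a geometric sequence.
i=0: S_0 = -4.65 * (-0.65)^0 = -4.65
i=1: S_1 = -4.65 * (-0.65)^1 ≈ 3.02
i=2: S_2 = -4.65 * (-0.65)^2 ≈ -1.96
i=3: S_3 = -4.65 * (-0.65)^3 ≈ 1.28
i=4: S_4 = -4.65 * (-0.65)^4 ≈ -0.83
The first 5 terms are: [-4.65, 3.02, -1.96, 1.28, -0.83]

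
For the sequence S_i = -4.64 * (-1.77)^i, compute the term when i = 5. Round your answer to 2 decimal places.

S_5 = -4.64 * (-1.77)^5 ≈ -4.64 * -17.3727 ≈ 80.61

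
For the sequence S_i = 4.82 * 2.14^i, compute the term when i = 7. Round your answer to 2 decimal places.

S_7 = 4.82 * 2.14^7 ≈ 4.82 * 205.54 ≈ 990.7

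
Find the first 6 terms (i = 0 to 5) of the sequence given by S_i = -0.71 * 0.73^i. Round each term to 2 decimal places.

This is a geometric sequence.
i=0: S_0 = -0.71 * 0.73^0 = -0.71
i=1: S_1 = -0.71 * 0.73^1 ≈ -0.52
i=2: S_2 = -0.71 * 0.73^2 ≈ -0.38
i=3: S_3 = -0.71 * 0.73^3 ≈ -0.28
i=4: S_4 = -0.71 * 0.73^4 ≈ -0.2
i=5: S_5 = -0.71 * 0.73^5 ≈ -0.15
The first 6 terms are: [-0.71, -0.52, -0.38, -0.28, -0.2, -0.15]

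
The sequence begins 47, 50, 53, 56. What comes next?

Differences: 50 - 47 = 3
This is an arithmetic sequence with common difference d = 3.
Next term = 56 + 3 = 59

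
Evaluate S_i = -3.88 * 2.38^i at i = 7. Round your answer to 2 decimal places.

S_7 = -3.88 * 2.38^7 ≈ -3.88 * 432.5524 ≈ -1678.3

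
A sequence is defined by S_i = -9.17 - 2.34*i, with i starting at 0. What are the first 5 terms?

This is an arithmetic sequence.
i=0: S_0 = -9.17 + -2.34*0 = -9.17
i=1: S_1 = -9.17 + -2.34*1 = -11.51
i=2: S_2 = -9.17 + -2.34*2 = -13.85
i=3: S_3 = -9.17 + -2.34*3 = -16.19
i=4: S_4 = -9.17 + -2.34*4 = -18.53
The first 5 terms are: [-9.17, -11.51, -13.85, -16.19, -18.53]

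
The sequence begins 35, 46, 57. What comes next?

Differences: 46 - 35 = 11
This is an arithmetic sequence with common difference d = 11.
Next term = 57 + 11 = 68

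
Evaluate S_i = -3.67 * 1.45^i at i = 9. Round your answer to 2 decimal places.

S_9 = -3.67 * 1.45^9 ≈ -3.67 * 28.3343 ≈ -103.99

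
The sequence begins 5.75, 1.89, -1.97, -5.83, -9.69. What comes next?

Differences: 1.89 - 5.75 = -3.86
This is an arithmetic sequence with common difference d = -3.86.
Next term = -9.69 + -3.86 = -13.55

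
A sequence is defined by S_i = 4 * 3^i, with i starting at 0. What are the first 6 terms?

This is a geometric sequence.
i=0: S_0 = 4 * 3^0 = 4
i=1: S_1 = 4 * 3^1 = 12
i=2: S_2 = 4 * 3^2 = 36
i=3: S_3 = 4 * 3^3 = 108
i=4: S_4 = 4 * 3^4 = 324
i=5: S_5 = 4 * 3^5 = 972
The first 6 terms are: [4, 12, 36, 108, 324, 972]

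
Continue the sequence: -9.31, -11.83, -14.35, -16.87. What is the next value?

Differences: -11.83 - -9.31 = -2.52
This is an arithmetic sequence with common difference d = -2.52.
Next term = -16.87 + -2.52 = -19.39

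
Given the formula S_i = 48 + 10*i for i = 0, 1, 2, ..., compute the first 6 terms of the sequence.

This is an arithmetic sequence.
i=0: S_0 = 48 + 10*0 = 48
i=1: S_1 = 48 + 10*1 = 58
i=2: S_2 = 48 + 10*2 = 68
i=3: S_3 = 48 + 10*3 = 78
i=4: S_4 = 48 + 10*4 = 88
i=5: S_5 = 48 + 10*5 = 98
The first 6 terms are: [48, 58, 68, 78, 88, 98]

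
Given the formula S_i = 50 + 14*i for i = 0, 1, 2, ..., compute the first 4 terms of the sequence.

This is an arithmetic sequence.
i=0: S_0 = 50 + 14*0 = 50
i=1: S_1 = 50 + 14*1 = 64
i=2: S_2 = 50 + 14*2 = 78
i=3: S_3 = 50 + 14*3 = 92
The first 4 terms are: [50, 64, 78, 92]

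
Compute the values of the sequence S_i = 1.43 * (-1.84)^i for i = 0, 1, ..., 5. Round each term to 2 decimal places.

This is a geometric sequence.
i=0: S_0 = 1.43 * (-1.84)^0 = 1.43
i=1: S_1 = 1.43 * (-1.84)^1 ≈ -2.63
i=2: S_2 = 1.43 * (-1.84)^2 ≈ 4.84
i=3: S_3 = 1.43 * (-1.84)^3 ≈ -8.91
i=4: S_4 = 1.43 * (-1.84)^4 ≈ 16.39
i=5: S_5 = 1.43 * (-1.84)^5 ≈ -30.16
The first 6 terms are: [1.43, -2.63, 4.84, -8.91, 16.39, -30.16]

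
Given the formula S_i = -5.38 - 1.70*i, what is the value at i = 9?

S_9 = -5.38 + -1.7*9 = -5.38 + -15.3 = -20.68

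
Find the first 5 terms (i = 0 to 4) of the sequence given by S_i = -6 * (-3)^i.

This is a geometric sequence.
i=0: S_0 = -6 * (-3)^0 = -6
i=1: S_1 = -6 * (-3)^1 = 18
i=2: S_2 = -6 * (-3)^2 = -54
i=3: S_3 = -6 * (-3)^3 = 162
i=4: S_4 = -6 * (-3)^4 = -486
The first 5 terms are: [-6, 18, -54, 162, -486]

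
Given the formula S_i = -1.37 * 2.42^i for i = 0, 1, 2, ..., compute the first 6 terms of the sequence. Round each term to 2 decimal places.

This is a geometric sequence.
i=0: S_0 = -1.37 * 2.42^0 = -1.37
i=1: S_1 = -1.37 * 2.42^1 ≈ -3.32
i=2: S_2 = -1.37 * 2.42^2 ≈ -8.02
i=3: S_3 = -1.37 * 2.42^3 ≈ -19.42
i=4: S_4 = -1.37 * 2.42^4 ≈ -46.99
i=5: S_5 = -1.37 * 2.42^5 ≈ -113.71
The first 6 terms are: [-1.37, -3.32, -8.02, -19.42, -46.99, -113.71]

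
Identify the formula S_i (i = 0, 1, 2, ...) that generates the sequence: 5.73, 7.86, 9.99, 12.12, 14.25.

Check differences: 7.86 - 5.73 = 2.13
9.99 - 7.86 = 2.13
Common difference d = 2.13.
First term a = 5.73.
Formula: S_i = 5.73 + 2.13*i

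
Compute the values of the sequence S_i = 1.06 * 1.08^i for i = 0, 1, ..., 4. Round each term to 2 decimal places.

This is a geometric sequence.
i=0: S_0 = 1.06 * 1.08^0 = 1.06
i=1: S_1 = 1.06 * 1.08^1 ≈ 1.14
i=2: S_2 = 1.06 * 1.08^2 ≈ 1.24
i=3: S_3 = 1.06 * 1.08^3 ≈ 1.34
i=4: S_4 = 1.06 * 1.08^4 ≈ 1.44
The first 5 terms are: [1.06, 1.14, 1.24, 1.34, 1.44]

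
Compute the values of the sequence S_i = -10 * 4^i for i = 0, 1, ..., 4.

This is a geometric sequence.
i=0: S_0 = -10 * 4^0 = -10
i=1: S_1 = -10 * 4^1 = -40
i=2: S_2 = -10 * 4^2 = -160
i=3: S_3 = -10 * 4^3 = -640
i=4: S_4 = -10 * 4^4 = -2560
The first 5 terms are: [-10, -40, -160, -640, -2560]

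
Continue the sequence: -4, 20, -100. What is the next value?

Ratios: 20 / -4 = -5.0
This is a geometric sequence with common ratio r = -5.
Next term = -100 * -5 = 500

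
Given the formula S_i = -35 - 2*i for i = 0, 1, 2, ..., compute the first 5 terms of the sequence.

This is an arithmetic sequence.
i=0: S_0 = -35 + -2*0 = -35
i=1: S_1 = -35 + -2*1 = -37
i=2: S_2 = -35 + -2*2 = -39
i=3: S_3 = -35 + -2*3 = -41
i=4: S_4 = -35 + -2*4 = -43
The first 5 terms are: [-35, -37, -39, -41, -43]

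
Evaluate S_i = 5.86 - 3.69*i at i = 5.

S_5 = 5.86 + -3.69*5 = 5.86 + -18.45 = -12.59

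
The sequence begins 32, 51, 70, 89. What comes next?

Differences: 51 - 32 = 19
This is an arithmetic sequence with common difference d = 19.
Next term = 89 + 19 = 108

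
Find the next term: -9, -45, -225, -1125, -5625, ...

Ratios: -45 / -9 = 5.0
This is a geometric sequence with common ratio r = 5.
Next term = -5625 * 5 = -28125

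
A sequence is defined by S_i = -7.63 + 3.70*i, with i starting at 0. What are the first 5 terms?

This is an arithmetic sequence.
i=0: S_0 = -7.63 + 3.7*0 = -7.63
i=1: S_1 = -7.63 + 3.7*1 = -3.93
i=2: S_2 = -7.63 + 3.7*2 = -0.23
i=3: S_3 = -7.63 + 3.7*3 = 3.47
i=4: S_4 = -7.63 + 3.7*4 = 7.17
The first 5 terms are: [-7.63, -3.93, -0.23, 3.47, 7.17]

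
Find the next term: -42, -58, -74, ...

Differences: -58 - -42 = -16
This is an arithmetic sequence with common difference d = -16.
Next term = -74 + -16 = -90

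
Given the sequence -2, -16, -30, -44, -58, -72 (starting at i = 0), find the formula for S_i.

Check differences: -16 - -2 = -14
-30 - -16 = -14
Common difference d = -14.
First term a = -2.
Formula: S_i = -2 - 14*i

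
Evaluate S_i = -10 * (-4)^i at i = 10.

S_10 = -10 * (-4)^10 = -10 * 1048576 = -10485760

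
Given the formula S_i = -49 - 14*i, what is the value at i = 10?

S_10 = -49 + -14*10 = -49 + -140 = -189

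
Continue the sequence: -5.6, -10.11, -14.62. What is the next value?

Differences: -10.11 - -5.6 = -4.51
This is an arithmetic sequence with common difference d = -4.51.
Next term = -14.62 + -4.51 = -19.13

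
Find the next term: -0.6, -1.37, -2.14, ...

Differences: -1.37 - -0.6 = -0.77
This is an arithmetic sequence with common difference d = -0.77.
Next term = -2.14 + -0.77 = -2.91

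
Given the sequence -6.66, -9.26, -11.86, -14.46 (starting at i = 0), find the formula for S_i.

Check differences: -9.26 - -6.66 = -2.6
-11.86 - -9.26 = -2.6
Common difference d = -2.6.
First term a = -6.66.
Formula: S_i = -6.66 - 2.60*i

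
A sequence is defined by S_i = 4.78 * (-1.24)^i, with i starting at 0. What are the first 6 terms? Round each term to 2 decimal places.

This is a geometric sequence.
i=0: S_0 = 4.78 * (-1.24)^0 = 4.78
i=1: S_1 = 4.78 * (-1.24)^1 ≈ -5.93
i=2: S_2 = 4.78 * (-1.24)^2 ≈ 7.35
i=3: S_3 = 4.78 * (-1.24)^3 ≈ -9.11
i=4: S_4 = 4.78 * (-1.24)^4 ≈ 11.3
i=5: S_5 = 4.78 * (-1.24)^5 ≈ -14.01
The first 6 terms are: [4.78, -5.93, 7.35, -9.11, 11.3, -14.01]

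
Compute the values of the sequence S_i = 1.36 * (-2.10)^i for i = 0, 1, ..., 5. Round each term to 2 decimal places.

This is a geometric sequence.
i=0: S_0 = 1.36 * (-2.1)^0 = 1.36
i=1: S_1 = 1.36 * (-2.1)^1 ≈ -2.86
i=2: S_2 = 1.36 * (-2.1)^2 ≈ 6.0
i=3: S_3 = 1.36 * (-2.1)^3 ≈ -12.59
i=4: S_4 = 1.36 * (-2.1)^4 ≈ 26.45
i=5: S_5 = 1.36 * (-2.1)^5 ≈ -55.54
The first 6 terms are: [1.36, -2.86, 6.0, -12.59, 26.45, -55.54]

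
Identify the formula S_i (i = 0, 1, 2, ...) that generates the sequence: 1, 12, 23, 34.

Check differences: 12 - 1 = 11
23 - 12 = 11
Common difference d = 11.
First term a = 1.
Formula: S_i = 1 + 11*i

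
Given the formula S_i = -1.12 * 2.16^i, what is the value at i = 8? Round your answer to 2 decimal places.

S_8 = -1.12 * 2.16^8 ≈ -1.12 * 473.8381 ≈ -530.7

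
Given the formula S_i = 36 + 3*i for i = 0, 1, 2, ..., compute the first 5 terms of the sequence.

This is an arithmetic sequence.
i=0: S_0 = 36 + 3*0 = 36
i=1: S_1 = 36 + 3*1 = 39
i=2: S_2 = 36 + 3*2 = 42
i=3: S_3 = 36 + 3*3 = 45
i=4: S_4 = 36 + 3*4 = 48
The first 5 terms are: [36, 39, 42, 45, 48]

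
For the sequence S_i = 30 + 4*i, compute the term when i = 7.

S_7 = 30 + 4*7 = 30 + 28 = 58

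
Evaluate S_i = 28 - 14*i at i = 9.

S_9 = 28 + -14*9 = 28 + -126 = -98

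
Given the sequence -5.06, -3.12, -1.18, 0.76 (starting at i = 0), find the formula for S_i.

Check differences: -3.12 - -5.06 = 1.94
-1.18 - -3.12 = 1.94
Common difference d = 1.94.
First term a = -5.06.
Formula: S_i = -5.06 + 1.94*i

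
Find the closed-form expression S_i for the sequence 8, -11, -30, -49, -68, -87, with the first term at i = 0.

Check differences: -11 - 8 = -19
-30 - -11 = -19
Common difference d = -19.
First term a = 8.
Formula: S_i = 8 - 19*i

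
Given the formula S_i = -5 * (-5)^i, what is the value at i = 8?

S_8 = -5 * (-5)^8 = -5 * 390625 = -1953125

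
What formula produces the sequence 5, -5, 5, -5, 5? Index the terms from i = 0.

Check ratios: -5 / 5 = -1.0
Common ratio r = -1.
First term a = 5.
Formula: S_i = 5 * (-1)^i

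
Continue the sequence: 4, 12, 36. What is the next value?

Ratios: 12 / 4 = 3.0
This is a geometric sequence with common ratio r = 3.
Next term = 36 * 3 = 108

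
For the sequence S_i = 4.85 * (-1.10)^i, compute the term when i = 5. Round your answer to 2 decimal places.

S_5 = 4.85 * (-1.1)^5 ≈ 4.85 * -1.6105 ≈ -7.81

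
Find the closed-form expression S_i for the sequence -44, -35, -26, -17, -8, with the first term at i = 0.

Check differences: -35 - -44 = 9
-26 - -35 = 9
Common difference d = 9.
First term a = -44.
Formula: S_i = -44 + 9*i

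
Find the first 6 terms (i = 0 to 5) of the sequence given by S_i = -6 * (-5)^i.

This is a geometric sequence.
i=0: S_0 = -6 * (-5)^0 = -6
i=1: S_1 = -6 * (-5)^1 = 30
i=2: S_2 = -6 * (-5)^2 = -150
i=3: S_3 = -6 * (-5)^3 = 750
i=4: S_4 = -6 * (-5)^4 = -3750
i=5: S_5 = -6 * (-5)^5 = 18750
The first 6 terms are: [-6, 30, -150, 750, -3750, 18750]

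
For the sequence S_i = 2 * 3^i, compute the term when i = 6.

S_6 = 2 * 3^6 = 2 * 729 = 1458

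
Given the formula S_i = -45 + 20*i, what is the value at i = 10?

S_10 = -45 + 20*10 = -45 + 200 = 155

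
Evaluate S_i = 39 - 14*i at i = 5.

S_5 = 39 + -14*5 = 39 + -70 = -31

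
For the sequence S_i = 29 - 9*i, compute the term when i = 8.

S_8 = 29 + -9*8 = 29 + -72 = -43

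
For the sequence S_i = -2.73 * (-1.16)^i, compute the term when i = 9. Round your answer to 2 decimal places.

S_9 = -2.73 * (-1.16)^9 ≈ -2.73 * -3.803 ≈ 10.38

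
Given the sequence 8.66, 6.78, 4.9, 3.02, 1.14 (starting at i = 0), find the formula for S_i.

Check differences: 6.78 - 8.66 = -1.88
4.9 - 6.78 = -1.88
Common difference d = -1.88.
First term a = 8.66.
Formula: S_i = 8.66 - 1.88*i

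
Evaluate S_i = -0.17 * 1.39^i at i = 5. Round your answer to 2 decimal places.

S_5 = -0.17 * 1.39^5 ≈ -0.17 * 5.1889 ≈ -0.88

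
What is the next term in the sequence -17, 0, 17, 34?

Differences: 0 - -17 = 17
This is an arithmetic sequence with common difference d = 17.
Next term = 34 + 17 = 51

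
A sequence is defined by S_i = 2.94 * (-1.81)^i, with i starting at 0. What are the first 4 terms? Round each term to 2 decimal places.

This is a geometric sequence.
i=0: S_0 = 2.94 * (-1.81)^0 = 2.94
i=1: S_1 = 2.94 * (-1.81)^1 ≈ -5.32
i=2: S_2 = 2.94 * (-1.81)^2 ≈ 9.63
i=3: S_3 = 2.94 * (-1.81)^3 ≈ -17.43
The first 4 terms are: [2.94, -5.32, 9.63, -17.43]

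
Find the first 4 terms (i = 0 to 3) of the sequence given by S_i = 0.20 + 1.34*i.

This is an arithmetic sequence.
i=0: S_0 = 0.2 + 1.34*0 = 0.2
i=1: S_1 = 0.2 + 1.34*1 = 1.54
i=2: S_2 = 0.2 + 1.34*2 = 2.88
i=3: S_3 = 0.2 + 1.34*3 = 4.22
The first 4 terms are: [0.2, 1.54, 2.88, 4.22]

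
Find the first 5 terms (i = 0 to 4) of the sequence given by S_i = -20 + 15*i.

This is an arithmetic sequence.
i=0: S_0 = -20 + 15*0 = -20
i=1: S_1 = -20 + 15*1 = -5
i=2: S_2 = -20 + 15*2 = 10
i=3: S_3 = -20 + 15*3 = 25
i=4: S_4 = -20 + 15*4 = 40
The first 5 terms are: [-20, -5, 10, 25, 40]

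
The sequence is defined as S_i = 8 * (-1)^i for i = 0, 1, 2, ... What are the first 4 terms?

This is a geometric sequence.
i=0: S_0 = 8 * (-1)^0 = 8
i=1: S_1 = 8 * (-1)^1 = -8
i=2: S_2 = 8 * (-1)^2 = 8
i=3: S_3 = 8 * (-1)^3 = -8
The first 4 terms are: [8, -8, 8, -8]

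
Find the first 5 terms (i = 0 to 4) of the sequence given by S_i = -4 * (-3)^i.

This is a geometric sequence.
i=0: S_0 = -4 * (-3)^0 = -4
i=1: S_1 = -4 * (-3)^1 = 12
i=2: S_2 = -4 * (-3)^2 = -36
i=3: S_3 = -4 * (-3)^3 = 108
i=4: S_4 = -4 * (-3)^4 = -324
The first 5 terms are: [-4, 12, -36, 108, -324]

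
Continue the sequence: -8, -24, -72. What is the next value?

Ratios: -24 / -8 = 3.0
This is a geometric sequence with common ratio r = 3.
Next term = -72 * 3 = -216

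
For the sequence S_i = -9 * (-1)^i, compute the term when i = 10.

S_10 = -9 * (-1)^10 = -9 * 1 = -9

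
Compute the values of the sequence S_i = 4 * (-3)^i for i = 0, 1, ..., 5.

This is a geometric sequence.
i=0: S_0 = 4 * (-3)^0 = 4
i=1: S_1 = 4 * (-3)^1 = -12
i=2: S_2 = 4 * (-3)^2 = 36
i=3: S_3 = 4 * (-3)^3 = -108
i=4: S_4 = 4 * (-3)^4 = 324
i=5: S_5 = 4 * (-3)^5 = -972
The first 6 terms are: [4, -12, 36, -108, 324, -972]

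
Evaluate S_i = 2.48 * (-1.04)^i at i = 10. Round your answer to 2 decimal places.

S_10 = 2.48 * (-1.04)^10 ≈ 2.48 * 1.4802 ≈ 3.67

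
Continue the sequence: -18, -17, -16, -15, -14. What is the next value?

Differences: -17 - -18 = 1
This is an arithmetic sequence with common difference d = 1.
Next term = -14 + 1 = -13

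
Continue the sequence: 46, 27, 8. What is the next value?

Differences: 27 - 46 = -19
This is an arithmetic sequence with common difference d = -19.
Next term = 8 + -19 = -11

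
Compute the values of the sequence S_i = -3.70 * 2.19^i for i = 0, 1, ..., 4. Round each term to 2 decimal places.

This is a geometric sequence.
i=0: S_0 = -3.7 * 2.19^0 = -3.7
i=1: S_1 = -3.7 * 2.19^1 ≈ -8.1
i=2: S_2 = -3.7 * 2.19^2 ≈ -17.75
i=3: S_3 = -3.7 * 2.19^3 ≈ -38.86
i=4: S_4 = -3.7 * 2.19^4 ≈ -85.11
The first 5 terms are: [-3.7, -8.1, -17.75, -38.86, -85.11]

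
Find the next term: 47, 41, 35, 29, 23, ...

Differences: 41 - 47 = -6
This is an arithmetic sequence with common difference d = -6.
Next term = 23 + -6 = 17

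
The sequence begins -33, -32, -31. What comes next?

Differences: -32 - -33 = 1
This is an arithmetic sequence with common difference d = 1.
Next term = -31 + 1 = -30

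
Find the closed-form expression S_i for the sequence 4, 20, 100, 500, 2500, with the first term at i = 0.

Check ratios: 20 / 4 = 5.0
Common ratio r = 5.
First term a = 4.
Formula: S_i = 4 * 5^i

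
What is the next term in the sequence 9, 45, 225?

Ratios: 45 / 9 = 5.0
This is a geometric sequence with common ratio r = 5.
Next term = 225 * 5 = 1125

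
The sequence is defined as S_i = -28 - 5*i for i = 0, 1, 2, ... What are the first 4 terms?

This is an arithmetic sequence.
i=0: S_0 = -28 + -5*0 = -28
i=1: S_1 = -28 + -5*1 = -33
i=2: S_2 = -28 + -5*2 = -38
i=3: S_3 = -28 + -5*3 = -43
The first 4 terms are: [-28, -33, -38, -43]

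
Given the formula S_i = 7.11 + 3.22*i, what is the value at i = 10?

S_10 = 7.11 + 3.22*10 = 7.11 + 32.2 = 39.31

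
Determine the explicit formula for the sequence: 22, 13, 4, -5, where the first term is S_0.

Check differences: 13 - 22 = -9
4 - 13 = -9
Common difference d = -9.
First term a = 22.
Formula: S_i = 22 - 9*i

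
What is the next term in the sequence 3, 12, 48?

Ratios: 12 / 3 = 4.0
This is a geometric sequence with common ratio r = 4.
Next term = 48 * 4 = 192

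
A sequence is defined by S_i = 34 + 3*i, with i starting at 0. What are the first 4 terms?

This is an arithmetic sequence.
i=0: S_0 = 34 + 3*0 = 34
i=1: S_1 = 34 + 3*1 = 37
i=2: S_2 = 34 + 3*2 = 40
i=3: S_3 = 34 + 3*3 = 43
The first 4 terms are: [34, 37, 40, 43]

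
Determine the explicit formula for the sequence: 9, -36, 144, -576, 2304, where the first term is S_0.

Check ratios: -36 / 9 = -4.0
Common ratio r = -4.
First term a = 9.
Formula: S_i = 9 * (-4)^i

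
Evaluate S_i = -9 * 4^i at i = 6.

S_6 = -9 * 4^6 = -9 * 4096 = -36864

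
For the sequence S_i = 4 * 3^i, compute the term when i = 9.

S_9 = 4 * 3^9 = 4 * 19683 = 78732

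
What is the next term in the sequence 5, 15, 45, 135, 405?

Ratios: 15 / 5 = 3.0
This is a geometric sequence with common ratio r = 3.
Next term = 405 * 3 = 1215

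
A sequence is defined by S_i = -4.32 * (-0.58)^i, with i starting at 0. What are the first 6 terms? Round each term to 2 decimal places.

This is a geometric sequence.
i=0: S_0 = -4.32 * (-0.58)^0 = -4.32
i=1: S_1 = -4.32 * (-0.58)^1 ≈ 2.51
i=2: S_2 = -4.32 * (-0.58)^2 ≈ -1.45
i=3: S_3 = -4.32 * (-0.58)^3 ≈ 0.84
i=4: S_4 = -4.32 * (-0.58)^4 ≈ -0.49
i=5: S_5 = -4.32 * (-0.58)^5 ≈ 0.28
The first 6 terms are: [-4.32, 2.51, -1.45, 0.84, -0.49, 0.28]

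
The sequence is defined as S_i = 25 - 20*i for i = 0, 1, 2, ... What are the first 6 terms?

This is an arithmetic sequence.
i=0: S_0 = 25 + -20*0 = 25
i=1: S_1 = 25 + -20*1 = 5
i=2: S_2 = 25 + -20*2 = -15
i=3: S_3 = 25 + -20*3 = -35
i=4: S_4 = 25 + -20*4 = -55
i=5: S_5 = 25 + -20*5 = -75
The first 6 terms are: [25, 5, -15, -35, -55, -75]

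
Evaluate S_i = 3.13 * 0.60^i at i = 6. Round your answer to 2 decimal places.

S_6 = 3.13 * 0.6^6 ≈ 3.13 * 0.0467 ≈ 0.15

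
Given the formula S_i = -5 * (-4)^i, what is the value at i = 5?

S_5 = -5 * (-4)^5 = -5 * -1024 = 5120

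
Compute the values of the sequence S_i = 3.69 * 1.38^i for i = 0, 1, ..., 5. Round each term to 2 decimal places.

This is a geometric sequence.
i=0: S_0 = 3.69 * 1.38^0 = 3.69
i=1: S_1 = 3.69 * 1.38^1 ≈ 5.09
i=2: S_2 = 3.69 * 1.38^2 ≈ 7.03
i=3: S_3 = 3.69 * 1.38^3 ≈ 9.7
i=4: S_4 = 3.69 * 1.38^4 ≈ 13.38
i=5: S_5 = 3.69 * 1.38^5 ≈ 18.47
The first 6 terms are: [3.69, 5.09, 7.03, 9.7, 13.38, 18.47]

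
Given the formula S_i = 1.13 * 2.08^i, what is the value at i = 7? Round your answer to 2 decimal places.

S_7 = 1.13 * 2.08^7 ≈ 1.13 * 168.4393 ≈ 190.34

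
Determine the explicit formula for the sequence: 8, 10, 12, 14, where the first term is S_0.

Check differences: 10 - 8 = 2
12 - 10 = 2
Common difference d = 2.
First term a = 8.
Formula: S_i = 8 + 2*i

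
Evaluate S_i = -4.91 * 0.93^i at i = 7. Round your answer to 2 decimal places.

S_7 = -4.91 * 0.93^7 ≈ -4.91 * 0.6017 ≈ -2.95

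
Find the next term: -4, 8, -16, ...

Ratios: 8 / -4 = -2.0
This is a geometric sequence with common ratio r = -2.
Next term = -16 * -2 = 32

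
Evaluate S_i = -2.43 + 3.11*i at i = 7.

S_7 = -2.43 + 3.11*7 = -2.43 + 21.77 = 19.34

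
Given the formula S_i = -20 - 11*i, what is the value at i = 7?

S_7 = -20 + -11*7 = -20 + -77 = -97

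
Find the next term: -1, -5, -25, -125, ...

Ratios: -5 / -1 = 5.0
This is a geometric sequence with common ratio r = 5.
Next term = -125 * 5 = -625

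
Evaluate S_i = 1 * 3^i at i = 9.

S_9 = 1 * 3^9 = 1 * 19683 = 19683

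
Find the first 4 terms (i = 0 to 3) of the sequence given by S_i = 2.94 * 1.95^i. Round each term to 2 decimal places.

This is a geometric sequence.
i=0: S_0 = 2.94 * 1.95^0 = 2.94
i=1: S_1 = 2.94 * 1.95^1 ≈ 5.73
i=2: S_2 = 2.94 * 1.95^2 ≈ 11.18
i=3: S_3 = 2.94 * 1.95^3 ≈ 21.8
The first 4 terms are: [2.94, 5.73, 11.18, 21.8]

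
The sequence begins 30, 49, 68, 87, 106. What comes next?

Differences: 49 - 30 = 19
This is an arithmetic sequence with common difference d = 19.
Next term = 106 + 19 = 125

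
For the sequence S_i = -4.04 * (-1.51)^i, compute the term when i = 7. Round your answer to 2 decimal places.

S_7 = -4.04 * (-1.51)^7 ≈ -4.04 * -17.8994 ≈ 72.31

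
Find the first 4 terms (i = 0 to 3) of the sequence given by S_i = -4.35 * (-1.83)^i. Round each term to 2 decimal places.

This is a geometric sequence.
i=0: S_0 = -4.35 * (-1.83)^0 = -4.35
i=1: S_1 = -4.35 * (-1.83)^1 ≈ 7.96
i=2: S_2 = -4.35 * (-1.83)^2 ≈ -14.57
i=3: S_3 = -4.35 * (-1.83)^3 ≈ 26.66
The first 4 terms are: [-4.35, 7.96, -14.57, 26.66]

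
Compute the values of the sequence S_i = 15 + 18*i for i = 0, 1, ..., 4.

This is an arithmetic sequence.
i=0: S_0 = 15 + 18*0 = 15
i=1: S_1 = 15 + 18*1 = 33
i=2: S_2 = 15 + 18*2 = 51
i=3: S_3 = 15 + 18*3 = 69
i=4: S_4 = 15 + 18*4 = 87
The first 5 terms are: [15, 33, 51, 69, 87]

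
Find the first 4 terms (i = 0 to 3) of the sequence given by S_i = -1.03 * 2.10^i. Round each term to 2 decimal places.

This is a geometric sequence.
i=0: S_0 = -1.03 * 2.1^0 = -1.03
i=1: S_1 = -1.03 * 2.1^1 ≈ -2.16
i=2: S_2 = -1.03 * 2.1^2 ≈ -4.54
i=3: S_3 = -1.03 * 2.1^3 ≈ -9.54
The first 4 terms are: [-1.03, -2.16, -4.54, -9.54]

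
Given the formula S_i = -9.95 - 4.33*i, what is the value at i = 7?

S_7 = -9.95 + -4.33*7 = -9.95 + -30.31 = -40.26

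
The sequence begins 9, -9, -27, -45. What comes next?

Differences: -9 - 9 = -18
This is an arithmetic sequence with common difference d = -18.
Next term = -45 + -18 = -63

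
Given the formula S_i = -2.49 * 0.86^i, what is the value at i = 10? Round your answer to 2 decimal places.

S_10 = -2.49 * 0.86^10 ≈ -2.49 * 0.2213 ≈ -0.55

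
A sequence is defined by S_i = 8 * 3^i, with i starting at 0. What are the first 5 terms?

This is a geometric sequence.
i=0: S_0 = 8 * 3^0 = 8
i=1: S_1 = 8 * 3^1 = 24
i=2: S_2 = 8 * 3^2 = 72
i=3: S_3 = 8 * 3^3 = 216
i=4: S_4 = 8 * 3^4 = 648
The first 5 terms are: [8, 24, 72, 216, 648]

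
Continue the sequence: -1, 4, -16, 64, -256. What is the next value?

Ratios: 4 / -1 = -4.0
This is a geometric sequence with common ratio r = -4.
Next term = -256 * -4 = 1024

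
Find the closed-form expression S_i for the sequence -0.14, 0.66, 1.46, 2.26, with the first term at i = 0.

Check differences: 0.66 - -0.14 = 0.8
1.46 - 0.66 = 0.8
Common difference d = 0.8.
First term a = -0.14.
Formula: S_i = -0.14 + 0.80*i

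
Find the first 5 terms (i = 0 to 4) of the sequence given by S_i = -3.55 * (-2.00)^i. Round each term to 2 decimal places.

This is a geometric sequence.
i=0: S_0 = -3.55 * (-2.0)^0 = -3.55
i=1: S_1 = -3.55 * (-2.0)^1 = 7.1
i=2: S_2 = -3.55 * (-2.0)^2 = -14.2
i=3: S_3 = -3.55 * (-2.0)^3 = 28.4
i=4: S_4 = -3.55 * (-2.0)^4 = -56.8
The first 5 terms are: [-3.55, 7.1, -14.2, 28.4, -56.8]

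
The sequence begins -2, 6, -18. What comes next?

Ratios: 6 / -2 = -3.0
This is a geometric sequence with common ratio r = -3.
Next term = -18 * -3 = 54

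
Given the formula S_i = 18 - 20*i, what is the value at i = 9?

S_9 = 18 + -20*9 = 18 + -180 = -162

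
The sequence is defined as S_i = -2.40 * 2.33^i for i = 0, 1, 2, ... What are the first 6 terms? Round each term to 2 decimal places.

This is a geometric sequence.
i=0: S_0 = -2.4 * 2.33^0 = -2.4
i=1: S_1 = -2.4 * 2.33^1 ≈ -5.59
i=2: S_2 = -2.4 * 2.33^2 ≈ -13.03
i=3: S_3 = -2.4 * 2.33^3 ≈ -30.36
i=4: S_4 = -2.4 * 2.33^4 ≈ -70.74
i=5: S_5 = -2.4 * 2.33^5 ≈ -164.81
The first 6 terms are: [-2.4, -5.59, -13.03, -30.36, -70.74, -164.81]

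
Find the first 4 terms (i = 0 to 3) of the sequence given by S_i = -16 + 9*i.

This is an arithmetic sequence.
i=0: S_0 = -16 + 9*0 = -16
i=1: S_1 = -16 + 9*1 = -7
i=2: S_2 = -16 + 9*2 = 2
i=3: S_3 = -16 + 9*3 = 11
The first 4 terms are: [-16, -7, 2, 11]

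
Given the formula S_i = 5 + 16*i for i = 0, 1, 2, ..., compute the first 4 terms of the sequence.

This is an arithmetic sequence.
i=0: S_0 = 5 + 16*0 = 5
i=1: S_1 = 5 + 16*1 = 21
i=2: S_2 = 5 + 16*2 = 37
i=3: S_3 = 5 + 16*3 = 53
The first 4 terms are: [5, 21, 37, 53]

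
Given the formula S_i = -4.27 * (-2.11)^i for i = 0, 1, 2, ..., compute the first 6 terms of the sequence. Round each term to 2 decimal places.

This is a geometric sequence.
i=0: S_0 = -4.27 * (-2.11)^0 = -4.27
i=1: S_1 = -4.27 * (-2.11)^1 ≈ 9.01
i=2: S_2 = -4.27 * (-2.11)^2 ≈ -19.01
i=3: S_3 = -4.27 * (-2.11)^3 ≈ 40.11
i=4: S_4 = -4.27 * (-2.11)^4 ≈ -84.64
i=5: S_5 = -4.27 * (-2.11)^5 ≈ 178.58
The first 6 terms are: [-4.27, 9.01, -19.01, 40.11, -84.64, 178.58]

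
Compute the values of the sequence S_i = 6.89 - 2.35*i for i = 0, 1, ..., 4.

This is an arithmetic sequence.
i=0: S_0 = 6.89 + -2.35*0 = 6.89
i=1: S_1 = 6.89 + -2.35*1 = 4.54
i=2: S_2 = 6.89 + -2.35*2 = 2.19
i=3: S_3 = 6.89 + -2.35*3 = -0.16
i=4: S_4 = 6.89 + -2.35*4 = -2.51
The first 5 terms are: [6.89, 4.54, 2.19, -0.16, -2.51]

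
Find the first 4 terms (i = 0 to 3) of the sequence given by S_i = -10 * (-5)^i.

This is a geometric sequence.
i=0: S_0 = -10 * (-5)^0 = -10
i=1: S_1 = -10 * (-5)^1 = 50
i=2: S_2 = -10 * (-5)^2 = -250
i=3: S_3 = -10 * (-5)^3 = 1250
The first 4 terms are: [-10, 50, -250, 1250]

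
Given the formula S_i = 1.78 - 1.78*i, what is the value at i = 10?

S_10 = 1.78 + -1.78*10 = 1.78 + -17.8 = -16.02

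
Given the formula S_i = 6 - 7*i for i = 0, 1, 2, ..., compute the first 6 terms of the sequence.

This is an arithmetic sequence.
i=0: S_0 = 6 + -7*0 = 6
i=1: S_1 = 6 + -7*1 = -1
i=2: S_2 = 6 + -7*2 = -8
i=3: S_3 = 6 + -7*3 = -15
i=4: S_4 = 6 + -7*4 = -22
i=5: S_5 = 6 + -7*5 = -29
The first 6 terms are: [6, -1, -8, -15, -22, -29]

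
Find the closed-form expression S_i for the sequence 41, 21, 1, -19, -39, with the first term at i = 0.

Check differences: 21 - 41 = -20
1 - 21 = -20
Common difference d = -20.
First term a = 41.
Formula: S_i = 41 - 20*i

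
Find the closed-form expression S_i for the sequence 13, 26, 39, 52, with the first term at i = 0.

Check differences: 26 - 13 = 13
39 - 26 = 13
Common difference d = 13.
First term a = 13.
Formula: S_i = 13 + 13*i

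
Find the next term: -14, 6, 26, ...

Differences: 6 - -14 = 20
This is an arithmetic sequence with common difference d = 20.
Next term = 26 + 20 = 46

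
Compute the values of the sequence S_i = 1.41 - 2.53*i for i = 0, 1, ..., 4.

This is an arithmetic sequence.
i=0: S_0 = 1.41 + -2.53*0 = 1.41
i=1: S_1 = 1.41 + -2.53*1 = -1.12
i=2: S_2 = 1.41 + -2.53*2 = -3.65
i=3: S_3 = 1.41 + -2.53*3 = -6.18
i=4: S_4 = 1.41 + -2.53*4 = -8.71
The first 5 terms are: [1.41, -1.12, -3.65, -6.18, -8.71]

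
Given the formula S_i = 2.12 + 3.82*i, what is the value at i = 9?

S_9 = 2.12 + 3.82*9 = 2.12 + 34.38 = 36.5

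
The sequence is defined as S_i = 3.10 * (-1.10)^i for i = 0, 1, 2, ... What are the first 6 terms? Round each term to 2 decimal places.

This is a geometric sequence.
i=0: S_0 = 3.1 * (-1.1)^0 = 3.1
i=1: S_1 = 3.1 * (-1.1)^1 = -3.41
i=2: S_2 = 3.1 * (-1.1)^2 ≈ 3.75
i=3: S_3 = 3.1 * (-1.1)^3 ≈ -4.13
i=4: S_4 = 3.1 * (-1.1)^4 ≈ 4.54
i=5: S_5 = 3.1 * (-1.1)^5 ≈ -4.99
The first 6 terms are: [3.1, -3.41, 3.75, -4.13, 4.54, -4.99]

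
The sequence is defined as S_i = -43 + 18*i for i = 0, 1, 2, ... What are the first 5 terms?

This is an arithmetic sequence.
i=0: S_0 = -43 + 18*0 = -43
i=1: S_1 = -43 + 18*1 = -25
i=2: S_2 = -43 + 18*2 = -7
i=3: S_3 = -43 + 18*3 = 11
i=4: S_4 = -43 + 18*4 = 29
The first 5 terms are: [-43, -25, -7, 11, 29]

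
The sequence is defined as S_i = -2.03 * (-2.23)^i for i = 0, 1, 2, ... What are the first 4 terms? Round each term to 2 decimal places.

This is a geometric sequence.
i=0: S_0 = -2.03 * (-2.23)^0 = -2.03
i=1: S_1 = -2.03 * (-2.23)^1 ≈ 4.53
i=2: S_2 = -2.03 * (-2.23)^2 ≈ -10.09
i=3: S_3 = -2.03 * (-2.23)^3 ≈ 22.51
The first 4 terms are: [-2.03, 4.53, -10.09, 22.51]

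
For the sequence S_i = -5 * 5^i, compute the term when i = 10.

S_10 = -5 * 5^10 = -5 * 9765625 = -48828125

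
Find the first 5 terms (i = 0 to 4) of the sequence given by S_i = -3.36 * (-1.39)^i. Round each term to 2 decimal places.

This is a geometric sequence.
i=0: S_0 = -3.36 * (-1.39)^0 = -3.36
i=1: S_1 = -3.36 * (-1.39)^1 ≈ 4.67
i=2: S_2 = -3.36 * (-1.39)^2 ≈ -6.49
i=3: S_3 = -3.36 * (-1.39)^3 ≈ 9.02
i=4: S_4 = -3.36 * (-1.39)^4 ≈ -12.54
The first 5 terms are: [-3.36, 4.67, -6.49, 9.02, -12.54]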